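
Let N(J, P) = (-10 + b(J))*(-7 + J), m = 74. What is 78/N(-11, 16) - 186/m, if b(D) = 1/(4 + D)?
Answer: -16442/7881 ≈ -2.0863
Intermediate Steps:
N(J, P) = (-10 + 1/(4 + J))*(-7 + J)
78/N(-11, 16) - 186/m = 78/(((273 - 10*(-11)² + 31*(-11))/(4 - 11))) - 186/74 = 78/(((273 - 10*121 - 341)/(-7))) - 186*1/74 = 78/((-(273 - 1210 - 341)/7)) - 93/37 = 78/((-⅐*(-1278))) - 93/37 = 78/(1278/7) - 93/37 = 78*(7/1278) - 93/37 = 91/213 - 93/37 = -16442/7881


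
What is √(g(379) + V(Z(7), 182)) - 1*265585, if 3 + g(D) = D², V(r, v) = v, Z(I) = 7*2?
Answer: -265585 + 6*√3995 ≈ -2.6521e+5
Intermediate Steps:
Z(I) = 14
g(D) = -3 + D²
√(g(379) + V(Z(7), 182)) - 1*265585 = √((-3 + 379²) + 182) - 1*265585 = √((-3 + 143641) + 182) - 265585 = √(143638 + 182) - 265585 = √143820 - 265585 = 6*√3995 - 265585 = -265585 + 6*√3995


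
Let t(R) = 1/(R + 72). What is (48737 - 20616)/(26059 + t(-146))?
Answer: 2080954/1928365 ≈ 1.0791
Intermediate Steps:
t(R) = 1/(72 + R)
(48737 - 20616)/(26059 + t(-146)) = (48737 - 20616)/(26059 + 1/(72 - 146)) = 28121/(26059 + 1/(-74)) = 28121/(26059 - 1/74) = 28121/(1928365/74) = 28121*(74/1928365) = 2080954/1928365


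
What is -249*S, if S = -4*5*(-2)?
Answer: -9960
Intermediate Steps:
S = 40 (S = -20*(-2) = 40)
-249*S = -249*40 = -9960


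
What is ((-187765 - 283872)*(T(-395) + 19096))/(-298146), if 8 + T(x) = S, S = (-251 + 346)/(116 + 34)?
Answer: 270087172783/8944380 ≈ 30196.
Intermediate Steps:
S = 19/30 (S = 95/150 = 95*(1/150) = 19/30 ≈ 0.63333)
T(x) = -221/30 (T(x) = -8 + 19/30 = -221/30)
((-187765 - 283872)*(T(-395) + 19096))/(-298146) = ((-187765 - 283872)*(-221/30 + 19096))/(-298146) = -471637*572659/30*(-1/298146) = -270087172783/30*(-1/298146) = 270087172783/8944380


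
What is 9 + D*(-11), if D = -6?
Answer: 75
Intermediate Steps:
9 + D*(-11) = 9 - 6*(-11) = 9 + 66 = 75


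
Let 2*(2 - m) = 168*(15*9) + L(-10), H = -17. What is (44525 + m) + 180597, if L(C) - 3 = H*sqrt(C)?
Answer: 427565/2 + 17*I*sqrt(10)/2 ≈ 2.1378e+5 + 26.879*I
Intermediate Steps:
L(C) = 3 - 17*sqrt(C)
m = -22679/2 + 17*I*sqrt(10)/2 (m = 2 - (168*(15*9) + (3 - 17*I*sqrt(10)))/2 = 2 - (168*135 + (3 - 17*I*sqrt(10)))/2 = 2 - (22680 + (3 - 17*I*sqrt(10)))/2 = 2 - (22683 - 17*I*sqrt(10))/2 = 2 + (-22683/2 + 17*I*sqrt(10)/2) = -22679/2 + 17*I*sqrt(10)/2 ≈ -11340.0 + 26.879*I)
(44525 + m) + 180597 = (44525 + (-22679/2 + 17*I*sqrt(10)/2)) + 180597 = (66371/2 + 17*I*sqrt(10)/2) + 180597 = 427565/2 + 17*I*sqrt(10)/2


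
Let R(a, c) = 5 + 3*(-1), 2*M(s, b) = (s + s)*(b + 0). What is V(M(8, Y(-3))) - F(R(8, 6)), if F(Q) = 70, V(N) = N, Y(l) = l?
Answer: -94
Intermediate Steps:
M(s, b) = b*s (M(s, b) = ((s + s)*(b + 0))/2 = ((2*s)*b)/2 = (2*b*s)/2 = b*s)
R(a, c) = 2 (R(a, c) = 5 - 3 = 2)
V(M(8, Y(-3))) - F(R(8, 6)) = -3*8 - 1*70 = -24 - 70 = -94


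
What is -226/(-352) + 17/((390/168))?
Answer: 91121/11440 ≈ 7.9651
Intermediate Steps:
-226/(-352) + 17/((390/168)) = -226*(-1/352) + 17/((390*(1/168))) = 113/176 + 17/(65/28) = 113/176 + 17*(28/65) = 113/176 + 476/65 = 91121/11440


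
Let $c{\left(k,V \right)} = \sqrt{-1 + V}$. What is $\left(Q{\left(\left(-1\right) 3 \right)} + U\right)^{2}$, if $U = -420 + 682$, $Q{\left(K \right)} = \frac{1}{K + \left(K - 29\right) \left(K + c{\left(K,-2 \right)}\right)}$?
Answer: $\frac{382876321 i + 408585856 \sqrt{3}}{3 \left(1859 i + 1984 \sqrt{3}\right)} \approx 68648.0 + 2.4779 i$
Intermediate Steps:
$Q{\left(K \right)} = \frac{1}{K + \left(-29 + K\right) \left(K + i \sqrt{3}\right)}$ ($Q{\left(K \right)} = \frac{1}{K + \left(K - 29\right) \left(K + \sqrt{-1 - 2}\right)} = \frac{1}{K + \left(-29 + K\right) \left(K + \sqrt{-3}\right)} = \frac{1}{K + \left(-29 + K\right) \left(K + i \sqrt{3}\right)}$)
$U = 262$
$\left(Q{\left(\left(-1\right) 3 \right)} + U\right)^{2} = \left(\frac{1}{\left(\left(-1\right) 3\right)^{2} - 28 \left(\left(-1\right) 3\right) - 29 i \sqrt{3} + i \left(\left(-1\right) 3\right) \sqrt{3}} + 262\right)^{2} = \left(\frac{1}{\left(-3\right)^{2} - -84 - 29 i \sqrt{3} + i \left(-3\right) \sqrt{3}} + 262\right)^{2} = \left(\frac{1}{9 + 84 - 29 i \sqrt{3} - 3 i \sqrt{3}} + 262\right)^{2} = \left(\frac{1}{93 - 32 i \sqrt{3}} + 262\right)^{2} = \left(262 + \frac{1}{93 - 32 i \sqrt{3}}\right)^{2}$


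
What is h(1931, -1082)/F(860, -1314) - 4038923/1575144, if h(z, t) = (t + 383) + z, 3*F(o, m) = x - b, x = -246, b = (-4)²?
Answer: -26259275/1575144 ≈ -16.671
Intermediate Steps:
b = 16
F(o, m) = -262/3 (F(o, m) = (-246 - 1*16)/3 = (-246 - 16)/3 = (⅓)*(-262) = -262/3)
h(z, t) = 383 + t + z (h(z, t) = (383 + t) + z = 383 + t + z)
h(1931, -1082)/F(860, -1314) - 4038923/1575144 = (383 - 1082 + 1931)/(-262/3) - 4038923/1575144 = 1232*(-3/262) - 4038923*1/1575144 = -1848/131 - 4038923/1575144 = -26259275/1575144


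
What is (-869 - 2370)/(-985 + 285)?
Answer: 3239/700 ≈ 4.6271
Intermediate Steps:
(-869 - 2370)/(-985 + 285) = -3239/(-700) = -3239*(-1/700) = 3239/700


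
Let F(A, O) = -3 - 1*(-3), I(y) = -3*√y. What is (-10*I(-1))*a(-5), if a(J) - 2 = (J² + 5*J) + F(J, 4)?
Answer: 60*I ≈ 60.0*I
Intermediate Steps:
F(A, O) = 0 (F(A, O) = -3 + 3 = 0)
a(J) = 2 + J² + 5*J (a(J) = 2 + ((J² + 5*J) + 0) = 2 + (J² + 5*J) = 2 + J² + 5*J)
(-10*I(-1))*a(-5) = (-(-30)*√(-1))*(2 + (-5)² + 5*(-5)) = (-(-30)*I)*(2 + 25 - 25) = (30*I)*2 = 60*I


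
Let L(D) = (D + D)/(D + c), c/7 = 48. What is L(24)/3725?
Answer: 2/55875 ≈ 3.5794e-5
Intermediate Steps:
c = 336 (c = 7*48 = 336)
L(D) = 2*D/(336 + D) (L(D) = (D + D)/(D + 336) = (2*D)/(336 + D) = 2*D/(336 + D))
L(24)/3725 = (2*24/(336 + 24))/3725 = (2*24/360)*(1/3725) = (2*24*(1/360))*(1/3725) = (2/15)*(1/3725) = 2/55875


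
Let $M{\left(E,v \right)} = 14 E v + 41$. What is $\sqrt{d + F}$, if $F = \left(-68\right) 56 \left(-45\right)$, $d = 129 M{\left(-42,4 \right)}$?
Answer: $i \sqrt{126759} \approx 356.03 i$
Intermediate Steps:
$M{\left(E,v \right)} = 41 + 14 E v$ ($M{\left(E,v \right)} = 14 E v + 41 = 41 + 14 E v$)
$d = -298119$ ($d = 129 \left(41 + 14 \left(-42\right) 4\right) = 129 \left(41 - 2352\right) = 129 \left(-2311\right) = -298119$)
$F = 171360$ ($F = \left(-3808\right) \left(-45\right) = 171360$)
$\sqrt{d + F} = \sqrt{-298119 + 171360} = \sqrt{-126759} = i \sqrt{126759}$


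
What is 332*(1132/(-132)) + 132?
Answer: -89600/33 ≈ -2715.2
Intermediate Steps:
332*(1132/(-132)) + 132 = 332*(1132*(-1/132)) + 132 = 332*(-283/33) + 132 = -93956/33 + 132 = -89600/33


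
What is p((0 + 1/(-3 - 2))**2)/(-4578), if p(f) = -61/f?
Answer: 1525/4578 ≈ 0.33312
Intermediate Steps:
p((0 + 1/(-3 - 2))**2)/(-4578) = -61/(0 + 1/(-3 - 2))**2/(-4578) = -61/(0 + 1/(-5))**2*(-1/4578) = -61/(0 - 1/5)**2*(-1/4578) = -61/((-1/5)**2)*(-1/4578) = -61/1/25*(-1/4578) = -61*25*(-1/4578) = -1525*(-1/4578) = 1525/4578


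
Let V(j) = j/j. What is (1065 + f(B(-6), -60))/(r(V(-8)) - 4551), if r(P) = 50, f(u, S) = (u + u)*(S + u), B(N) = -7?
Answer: -2003/4501 ≈ -0.44501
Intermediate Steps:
f(u, S) = 2*u*(S + u) (f(u, S) = (2*u)*(S + u) = 2*u*(S + u))
V(j) = 1
(1065 + f(B(-6), -60))/(r(V(-8)) - 4551) = (1065 + 2*(-7)*(-60 - 7))/(50 - 4551) = (1065 + 2*(-7)*(-67))/(-4501) = (1065 + 938)*(-1/4501) = 2003*(-1/4501) = -2003/4501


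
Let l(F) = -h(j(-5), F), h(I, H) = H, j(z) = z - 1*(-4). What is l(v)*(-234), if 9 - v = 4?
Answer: 1170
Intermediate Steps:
v = 5 (v = 9 - 1*4 = 9 - 4 = 5)
j(z) = 4 + z (j(z) = z + 4 = 4 + z)
l(F) = -F
l(v)*(-234) = -1*5*(-234) = -5*(-234) = 1170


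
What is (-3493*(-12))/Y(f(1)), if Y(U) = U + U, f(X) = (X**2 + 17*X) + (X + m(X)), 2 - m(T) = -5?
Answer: 10479/13 ≈ 806.08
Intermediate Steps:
m(T) = 7 (m(T) = 2 - 1*(-5) = 2 + 5 = 7)
f(X) = 7 + X**2 + 18*X (f(X) = (X**2 + 17*X) + (X + 7) = (X**2 + 17*X) + (7 + X) = 7 + X**2 + 18*X)
Y(U) = 2*U
(-3493*(-12))/Y(f(1)) = (-3493*(-12))/((2*(7 + 1**2 + 18*1))) = 41916/((2*(7 + 1 + 18))) = 41916/((2*26)) = 41916/52 = 41916*(1/52) = 10479/13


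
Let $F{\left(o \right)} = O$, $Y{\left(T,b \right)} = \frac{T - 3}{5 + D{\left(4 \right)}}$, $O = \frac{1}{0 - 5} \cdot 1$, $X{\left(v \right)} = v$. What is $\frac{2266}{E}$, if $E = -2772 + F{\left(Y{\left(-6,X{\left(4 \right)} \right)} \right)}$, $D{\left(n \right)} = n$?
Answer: $- \frac{11330}{13861} \approx -0.8174$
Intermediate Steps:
$O = - \frac{1}{5}$ ($O = \frac{1}{-5} \cdot 1 = \left(- \frac{1}{5}\right) 1 = - \frac{1}{5} \approx -0.2$)
$Y{\left(T,b \right)} = - \frac{1}{3} + \frac{T}{9}$ ($Y{\left(T,b \right)} = \frac{T - 3}{5 + 4} = \frac{-3 + T}{9} = \left(-3 + T\right) \frac{1}{9} = - \frac{1}{3} + \frac{T}{9}$)
$F{\left(o \right)} = - \frac{1}{5}$
$E = - \frac{13861}{5}$ ($E = -2772 - \frac{1}{5} = - \frac{13861}{5} \approx -2772.2$)
$\frac{2266}{E} = \frac{2266}{- \frac{13861}{5}} = 2266 \left(- \frac{5}{13861}\right) = - \frac{11330}{13861}$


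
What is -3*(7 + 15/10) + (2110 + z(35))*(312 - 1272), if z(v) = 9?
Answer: -4068531/2 ≈ -2.0343e+6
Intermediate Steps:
-3*(7 + 15/10) + (2110 + z(35))*(312 - 1272) = -3*(7 + 15/10) + (2110 + 9)*(312 - 1272) = -3*(7 + 15*(⅒)) + 2119*(-960) = -3*(7 + 3/2) - 2034240 = -3*17/2 - 2034240 = -51/2 - 2034240 = -4068531/2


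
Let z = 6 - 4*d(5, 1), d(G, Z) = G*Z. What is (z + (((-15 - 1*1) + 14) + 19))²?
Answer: 9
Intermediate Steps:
z = -14 (z = 6 - 20 = -14)
(z + (((-15 - 1*1) + 14) + 19))² = (-14 + (((-15 - 1*1) + 14) + 19))² = (-14 + (((-15 - 1) + 14) + 19))² = (-14 + ((-16 + 14) + 19))² = (-14 + (-2 + 19))² = (-14 + 17)² = 3² = 9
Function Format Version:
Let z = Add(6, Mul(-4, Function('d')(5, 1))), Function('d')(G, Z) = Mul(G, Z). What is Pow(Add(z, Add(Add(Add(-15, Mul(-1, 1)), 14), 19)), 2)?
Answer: 9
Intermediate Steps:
z = -14 (z = Add(6, Mul(-4, Mul(5, 1))) = Add(6, Mul(-4, 5)) = Add(6, -20) = -14)
Pow(Add(z, Add(Add(Add(-15, Mul(-1, 1)), 14), 19)), 2) = Pow(Add(-14, Add(Add(Add(-15, Mul(-1, 1)), 14), 19)), 2) = Pow(Add(-14, Add(Add(Add(-15, -1), 14), 19)), 2) = Pow(Add(-14, Add(Add(-16, 14), 19)), 2) = Pow(Add(-14, Add(-2, 19)), 2) = Pow(Add(-14, 17), 2) = Pow(3, 2) = 9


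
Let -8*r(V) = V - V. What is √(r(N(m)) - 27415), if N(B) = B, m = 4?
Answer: I*√27415 ≈ 165.57*I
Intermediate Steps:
r(V) = 0 (r(V) = -(V - V)/8 = -⅛*0 = 0)
√(r(N(m)) - 27415) = √(0 - 27415) = √(-27415) = I*√27415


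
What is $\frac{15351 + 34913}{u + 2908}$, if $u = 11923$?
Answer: $\frac{50264}{14831} \approx 3.3891$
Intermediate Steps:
$\frac{15351 + 34913}{u + 2908} = \frac{15351 + 34913}{11923 + 2908} = \frac{50264}{14831}$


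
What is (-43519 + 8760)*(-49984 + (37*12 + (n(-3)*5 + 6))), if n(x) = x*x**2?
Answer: 1726444771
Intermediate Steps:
n(x) = x**3
(-43519 + 8760)*(-49984 + (37*12 + (n(-3)*5 + 6))) = (-43519 + 8760)*(-49984 + (37*12 + ((-3)**3*5 + 6))) = -34759*(-49984 + (444 + (-27*5 + 6))) = -34759*(-49984 + (444 + (-135 + 6))) = -34759*(-49984 + (444 - 129)) = -34759*(-49984 + 315) = -34759*(-49669) = 1726444771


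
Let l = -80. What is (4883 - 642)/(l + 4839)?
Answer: 4241/4759 ≈ 0.89115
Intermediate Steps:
(4883 - 642)/(l + 4839) = (4883 - 642)/(-80 + 4839) = 4241/4759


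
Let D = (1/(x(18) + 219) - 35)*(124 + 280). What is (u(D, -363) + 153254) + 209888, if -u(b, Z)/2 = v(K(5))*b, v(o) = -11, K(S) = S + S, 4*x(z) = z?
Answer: 23289490/447 ≈ 52102.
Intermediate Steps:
x(z) = z/4
K(S) = 2*S
D = -6319772/447 (D = (1/((¼)*18 + 219) - 35)*(124 + 280) = (1/(9/2 + 219) - 35)*404 = (1/(447/2) - 35)*404 = (2/447 - 35)*404 = -15643/447*404 = -6319772/447 ≈ -14138.)
u(b, Z) = 22*b (u(b, Z) = -(-22)*b = 22*b)
(u(D, -363) + 153254) + 209888 = (22*(-6319772/447) + 153254) + 209888 = (-139034984/447 + 153254) + 209888 = -70530446/447 + 209888 = 23289490/447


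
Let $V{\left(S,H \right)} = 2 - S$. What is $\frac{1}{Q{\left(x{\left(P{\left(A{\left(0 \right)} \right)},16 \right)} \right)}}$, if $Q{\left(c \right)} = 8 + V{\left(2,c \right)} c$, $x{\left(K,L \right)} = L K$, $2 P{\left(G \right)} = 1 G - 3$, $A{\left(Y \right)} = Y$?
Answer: $\frac{1}{8} \approx 0.125$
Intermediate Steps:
$P{\left(G \right)} = - \frac{3}{2} + \frac{G}{2}$ ($P{\left(G \right)} = \frac{1 G - 3}{2} = \frac{G - 3}{2} = \frac{-3 + G}{2} = - \frac{3}{2} + \frac{G}{2}$)
$x{\left(K,L \right)} = K L$
$Q{\left(c \right)} = 8$ ($Q{\left(c \right)} = 8 + \left(2 - 2\right) c = 8 + 0 c = 8 + 0 = 8$)
$\frac{1}{Q{\left(x{\left(P{\left(A{\left(0 \right)} \right)},16 \right)} \right)}} = \frac{1}{8}$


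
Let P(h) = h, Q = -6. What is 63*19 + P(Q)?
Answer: 1191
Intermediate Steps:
63*19 + P(Q) = 63*19 - 6 = 1197 - 6 = 1191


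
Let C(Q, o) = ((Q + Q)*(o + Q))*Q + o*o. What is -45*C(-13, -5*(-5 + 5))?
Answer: 197730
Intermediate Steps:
C(Q, o) = o**2 + 2*Q**2*(Q + o) (C(Q, o) = ((2*Q)*(Q + o))*Q + o**2 = (2*Q*(Q + o))*Q + o**2 = 2*Q**2*(Q + o) + o**2 = o**2 + 2*Q**2*(Q + o))
-45*C(-13, -5*(-5 + 5)) = -45*((-5*(-5 + 5))**2 + 2*(-13)**3 + 2*(-5*(-5 + 5))*(-13)**2) = -45*((-5*0)**2 + 2*(-2197) + 2*(-5*0)*169) = -45*(0**2 - 4394 + 2*0*169) = -45*(0 - 4394 + 0) = -45*(-4394) = 197730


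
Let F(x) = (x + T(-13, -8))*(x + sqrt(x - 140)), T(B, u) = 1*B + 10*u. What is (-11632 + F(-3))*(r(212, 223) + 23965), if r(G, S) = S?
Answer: -274388672 - 2322048*I*sqrt(143) ≈ -2.7439e+8 - 2.7768e+7*I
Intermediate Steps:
T(B, u) = B + 10*u
F(x) = (-93 + x)*(x + sqrt(-140 + x)) (F(x) = (x + (-13 + 10*(-8)))*(x + sqrt(x - 140)) = (x + (-13 - 80))*(x + sqrt(-140 + x)) = (x - 93)*(x + sqrt(-140 + x)) = (-93 + x)*(x + sqrt(-140 + x)))
(-11632 + F(-3))*(r(212, 223) + 23965) = (-11632 + ((-3)**2 - 93*(-3) - 93*sqrt(-140 - 3) - 3*sqrt(-140 - 3)))*(223 + 23965) = (-11632 + (9 + 279 - 93*I*sqrt(143) - 3*I*sqrt(143)))*24188 = (-11632 + (288 - 96*I*sqrt(143)))*24188 = (-11344 - 96*I*sqrt(143))*24188 = -274388672 - 2322048*I*sqrt(143)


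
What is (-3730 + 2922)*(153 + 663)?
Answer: -659328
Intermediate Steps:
(-3730 + 2922)*(153 + 663) = -808*816 = -659328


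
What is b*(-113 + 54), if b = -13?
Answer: 767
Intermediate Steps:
b*(-113 + 54) = -13*(-113 + 54) = -13*(-59) = 767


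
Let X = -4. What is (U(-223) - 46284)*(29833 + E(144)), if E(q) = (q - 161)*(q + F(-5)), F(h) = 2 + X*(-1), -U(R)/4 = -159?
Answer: -1245414384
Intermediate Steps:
U(R) = 636 (U(R) = -4*(-159) = 636)
F(h) = 6 (F(h) = 2 - 4*(-1) = 2 + 4 = 6)
E(q) = (-161 + q)*(6 + q) (E(q) = (q - 161)*(q + 6) = (-161 + q)*(6 + q))
(U(-223) - 46284)*(29833 + E(144)) = (636 - 46284)*(29833 + (-966 + 144**2 - 155*144)) = -45648*(29833 + (-966 + 20736 - 22320)) = -45648*(29833 - 2550) = -45648*27283 = -1245414384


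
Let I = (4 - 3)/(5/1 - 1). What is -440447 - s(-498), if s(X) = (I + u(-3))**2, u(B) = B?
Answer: -7047273/16 ≈ -4.4045e+5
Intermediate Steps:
I = 1/4 (I = 1/(5*1 - 1) = 1/(5 - 1) = 1/4 ≈ 0.25000)
s(X) = 121/16 (s(X) = (1/4 - 3)**2 = (-11/4)**2 = 121/16)
-440447 - s(-498) = -440447 - 1*121/16 = -440447 - 121/16 = -7047273/16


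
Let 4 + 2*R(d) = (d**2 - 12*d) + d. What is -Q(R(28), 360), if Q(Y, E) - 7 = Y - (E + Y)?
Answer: 353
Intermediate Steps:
R(d) = -2 + d**2/2 - 11*d/2 (R(d) = -2 + ((d**2 - 12*d) + d)/2 = -2 + (d**2 - 11*d)/2 = -2 + (d**2/2 - 11*d/2) = -2 + d**2/2 - 11*d/2)
Q(Y, E) = 7 - E (Q(Y, E) = 7 + (Y - (E + Y)) = 7 + (Y + (-E - Y)) = 7 - E)
-Q(R(28), 360) = -(7 - 1*360) = -(7 - 360) = -1*(-353) = 353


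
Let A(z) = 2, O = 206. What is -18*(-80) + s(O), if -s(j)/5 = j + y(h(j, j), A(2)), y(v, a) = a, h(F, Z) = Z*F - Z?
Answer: 400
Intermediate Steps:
h(F, Z) = -Z + F*Z (h(F, Z) = F*Z - Z = -Z + F*Z)
s(j) = -10 - 5*j (s(j) = -5*(j + 2) = -5*(2 + j) = -10 - 5*j)
-18*(-80) + s(O) = -18*(-80) + (-10 - 5*206) = 1440 + (-10 - 1030) = 1440 - 1040 = 400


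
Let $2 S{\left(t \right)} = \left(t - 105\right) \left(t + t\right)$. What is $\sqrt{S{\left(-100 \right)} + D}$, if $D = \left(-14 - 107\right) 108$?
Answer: $2 \sqrt{1858} \approx 86.209$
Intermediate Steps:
$S{\left(t \right)} = t \left(-105 + t\right)$ ($S{\left(t \right)} = \frac{\left(t - 105\right) \left(t + t\right)}{2} = \frac{\left(-105 + t\right) 2 t}{2} = \frac{2 t \left(-105 + t\right)}{2} = t \left(-105 + t\right)$)
$D = -13068$ ($D = \left(-121\right) 108 = -13068$)
$\sqrt{S{\left(-100 \right)} + D} = \sqrt{- 100 \left(-105 - 100\right) - 13068} = \sqrt{\left(-100\right) \left(-205\right) - 13068} = \sqrt{20500 - 13068} = \sqrt{7432} = 2 \sqrt{1858}$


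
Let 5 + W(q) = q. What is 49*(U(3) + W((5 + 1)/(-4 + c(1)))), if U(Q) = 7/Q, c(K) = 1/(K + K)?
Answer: -644/3 ≈ -214.67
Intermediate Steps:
c(K) = 1/(2*K)
W(q) = -5 + q
49*(U(3) + W((5 + 1)/(-4 + c(1)))) = 49*(7/3 + (-5 + (5 + 1)/(-4 + (½)/1))) = 49*(7*(⅓) + (-5 + 6/(-4 + (½)*1))) = 49*(7/3 + (-5 + 6/(-4 + ½))) = 49*(7/3 + (-5 + 6/(-7/2))) = 49*(7/3 + (-5 + 6*(-2/7))) = 49*(7/3 + (-5 - 12/7)) = 49*(7/3 - 47/7) = 49*(-92/21) = -644/3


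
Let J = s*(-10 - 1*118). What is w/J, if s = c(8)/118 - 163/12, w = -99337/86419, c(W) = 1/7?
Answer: -123078543/186147908704 ≈ -0.00066119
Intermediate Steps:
c(W) = 1/7
w = -99337/86419 (w = -99337*1/86419 = -99337/86419 ≈ -1.1495)
s = -67313/4956 (s = (1/7)/118 - 163/12 = (1/7)*(1/118) - 163*1/12 = 1/826 - 163/12 = -67313/4956 ≈ -13.582)
J = 2154016/1239 (J = -67313*(-10 - 1*118)/4956 = -67313*(-10 - 118)/4956 = -67313/4956*(-128) = 2154016/1239 ≈ 1738.5)
w/J = -99337/(86419*2154016/1239) = -99337/86419*1239/2154016 = -123078543/186147908704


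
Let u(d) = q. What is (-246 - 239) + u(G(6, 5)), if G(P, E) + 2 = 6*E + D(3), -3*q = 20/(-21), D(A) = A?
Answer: -30535/63 ≈ -484.68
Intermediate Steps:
q = 20/63 (q = -20/(3*(-21)) = -20*(-1)/(3*21) = -1/3*(-20/21) = 20/63 ≈ 0.31746)
G(P, E) = 1 + 6*E (G(P, E) = -2 + (6*E + 3) = -2 + (3 + 6*E) = 1 + 6*E)
u(d) = 20/63
(-246 - 239) + u(G(6, 5)) = (-246 - 239) + 20/63 = -485 + 20/63 = -30535/63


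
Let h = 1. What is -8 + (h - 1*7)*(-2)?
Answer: 4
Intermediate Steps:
-8 + (h - 1*7)*(-2) = -8 + (1 - 1*7)*(-2) = -8 + (1 - 7)*(-2) = -8 - 6*(-2) = -8 + 12 = 4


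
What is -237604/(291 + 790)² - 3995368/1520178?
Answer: -2515015799480/888210361929 ≈ -2.8316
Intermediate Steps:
-237604/(291 + 790)² - 3995368/1520178 = -237604/(1081²) - 3995368*1/1520178 = -237604/1168561 - 1997684/760089 = -2515015799480/888210361929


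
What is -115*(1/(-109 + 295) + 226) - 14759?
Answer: -7579429/186 ≈ -40750.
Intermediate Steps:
-115*(1/(-109 + 295) + 226) - 14759 = -115*(1/186 + 226) - 14759 = -115*42037/186 - 14759 = -4834255/186 - 14759 = -7579429/186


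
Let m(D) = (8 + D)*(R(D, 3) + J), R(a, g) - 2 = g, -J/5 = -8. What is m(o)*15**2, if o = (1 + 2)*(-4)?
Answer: -40500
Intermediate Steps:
J = 40 (J = -5*(-8) = 40)
o = -12 (o = 3*(-4) = -12)
R(a, g) = 2 + g
m(D) = 360 + 45*D (m(D) = (8 + D)*((2 + 3) + 40) = (8 + D)*(5 + 40) = (8 + D)*45 = 360 + 45*D)
m(o)*15**2 = (360 + 45*(-12))*15**2 = (360 - 540)*225 = -180*225 = -40500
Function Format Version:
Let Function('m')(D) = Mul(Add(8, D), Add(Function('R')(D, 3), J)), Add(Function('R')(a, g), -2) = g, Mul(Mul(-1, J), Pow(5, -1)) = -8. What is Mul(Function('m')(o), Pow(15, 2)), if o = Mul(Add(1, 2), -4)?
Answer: -40500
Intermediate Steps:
J = 40 (J = Mul(-5, -8) = 40)
o = -12 (o = Mul(3, -4) = -12)
Function('R')(a, g) = Add(2, g)
Function('m')(D) = Add(360, Mul(45, D)) (Function('m')(D) = Mul(Add(8, D), Add(Add(2, 3), 40)) = Mul(Add(8, D), Add(5, 40)) = Mul(Add(8, D), 45) = Add(360, Mul(45, D)))
Mul(Function('m')(o), Pow(15, 2)) = Mul(Add(360, Mul(45, -12)), Pow(15, 2)) = Mul(Add(360, -540), 225) = Mul(-180, 225) = -40500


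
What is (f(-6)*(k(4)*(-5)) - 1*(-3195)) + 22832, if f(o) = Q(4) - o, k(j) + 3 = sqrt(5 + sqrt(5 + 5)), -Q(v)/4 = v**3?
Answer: 22277 + 1250*sqrt(5 + sqrt(10)) ≈ 25848.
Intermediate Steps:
Q(v) = -4*v**3
k(j) = -3 + sqrt(5 + sqrt(10)) (k(j) = -3 + sqrt(5 + sqrt(5 + 5)) = -3 + sqrt(5 + sqrt(10)))
f(o) = -256 - o (f(o) = -4*4**3 - o = -4*64 - o = -256 - o)
(f(-6)*(k(4)*(-5)) - 1*(-3195)) + 22832 = ((-256 - 1*(-6))*((-3 + sqrt(5 + sqrt(10)))*(-5)) - 1*(-3195)) + 22832 = ((-256 + 6)*(15 - 5*sqrt(5 + sqrt(10))) + 3195) + 22832 = (-250*(15 - 5*sqrt(5 + sqrt(10))) + 3195) + 22832 = ((-3750 + 1250*sqrt(5 + sqrt(10))) + 3195) + 22832 = (-555 + 1250*sqrt(5 + sqrt(10))) + 22832 = 22277 + 1250*sqrt(5 + sqrt(10))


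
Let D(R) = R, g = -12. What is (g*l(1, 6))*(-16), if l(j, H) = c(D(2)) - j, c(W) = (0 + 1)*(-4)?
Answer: -960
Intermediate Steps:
c(W) = -4 (c(W) = 1*(-4) = -4)
l(j, H) = -4 - j
(g*l(1, 6))*(-16) = -12*(-4 - 1*1)*(-16) = -12*(-4 - 1)*(-16) = -12*(-5)*(-16) = 60*(-16) = -960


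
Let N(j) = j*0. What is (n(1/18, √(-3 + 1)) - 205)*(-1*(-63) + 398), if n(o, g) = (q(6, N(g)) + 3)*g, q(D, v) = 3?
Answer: -94505 + 2766*I*√2 ≈ -94505.0 + 3911.7*I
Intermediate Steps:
N(j) = 0
n(o, g) = 6*g (n(o, g) = (3 + 3)*g = 6*g)
(n(1/18, √(-3 + 1)) - 205)*(-1*(-63) + 398) = (6*√(-3 + 1) - 205)*(-1*(-63) + 398) = (6*√(-2) - 205)*(63 + 398) = (6*(I*√2) - 205)*461 = (6*I*√2 - 205)*461 = (-205 + 6*I*√2)*461 = -94505 + 2766*I*√2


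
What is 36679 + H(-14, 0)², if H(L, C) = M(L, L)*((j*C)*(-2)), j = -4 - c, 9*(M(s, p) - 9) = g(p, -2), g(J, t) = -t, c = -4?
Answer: 36679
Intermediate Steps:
M(s, p) = 83/9 (M(s, p) = 9 + (-1*(-2))/9 = 9 + (⅑)*2 = 9 + 2/9 = 83/9)
j = 0 (j = -4 - 1*(-4) = -4 + 4 = 0)
H(L, C) = 0 (H(L, C) = 83*((0*C)*(-2))/9 = 83*(0*(-2))/9 = (83/9)*0 = 0)
36679 + H(-14, 0)² = 36679 + 0² = 36679 + 0 = 36679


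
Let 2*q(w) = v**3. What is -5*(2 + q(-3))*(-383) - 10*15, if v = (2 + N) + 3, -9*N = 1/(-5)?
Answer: 2277586204/18225 ≈ 1.2497e+5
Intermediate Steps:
N = 1/45 (N = -1/9/(-5) = -1/9*(-1/5) = 1/45 ≈ 0.022222)
v = 226/45 (v = (2 + 1/45) + 3 = 91/45 + 3 = 226/45 ≈ 5.0222)
q(w) = 5771588/91125 (q(w) = (226/45)**3/2 = (1/2)*(11543176/91125) = 5771588/91125)
-5*(2 + q(-3))*(-383) - 10*15 = -5*(2 + 5771588/91125)*(-383) - 10*15 = -5*5953838/91125*(-383) - 150 = -5953838/18225*(-383) - 150 = 2280319954/18225 - 150 = 2277586204/18225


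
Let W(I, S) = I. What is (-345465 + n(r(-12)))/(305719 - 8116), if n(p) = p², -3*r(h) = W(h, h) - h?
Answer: -38385/33067 ≈ -1.1608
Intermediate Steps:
r(h) = 0 (r(h) = -(h - h)/3 = -⅓*0 = 0)
(-345465 + n(r(-12)))/(305719 - 8116) = (-345465 + 0²)/(305719 - 8116) = (-345465 + 0)/297603 = -345465*1/297603 = -38385/33067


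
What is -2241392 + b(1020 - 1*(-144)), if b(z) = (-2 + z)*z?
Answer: -888824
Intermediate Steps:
b(z) = z*(-2 + z)
-2241392 + b(1020 - 1*(-144)) = -2241392 + (1020 - 1*(-144))*(-2 + (1020 - 1*(-144))) = -2241392 + (1020 + 144)*(-2 + (1020 + 144)) = -2241392 + 1164*(-2 + 1164) = -2241392 + 1164*1162 = -2241392 + 1352568 = -888824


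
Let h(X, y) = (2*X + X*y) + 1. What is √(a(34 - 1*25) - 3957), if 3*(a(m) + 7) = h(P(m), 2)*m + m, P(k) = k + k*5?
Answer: I*√3310 ≈ 57.533*I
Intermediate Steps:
P(k) = 6*k (P(k) = k + 5*k = 6*k)
h(X, y) = 1 + 2*X + X*y
a(m) = -7 + m/3 + m*(1 + 24*m)/3 (a(m) = -7 + ((1 + 2*(6*m) + (6*m)*2)*m + m)/3 = -7 + ((1 + 12*m + 12*m)*m + m)/3 = -7 + ((1 + 24*m)*m + m)/3 = -7 + (m*(1 + 24*m) + m)/3 = -7 + (m + m*(1 + 24*m))/3 = -7 + (m/3 + m*(1 + 24*m)/3) = -7 + m/3 + m*(1 + 24*m)/3)
√(a(34 - 1*25) - 3957) = √((-7 + 8*(34 - 1*25)² + 2*(34 - 1*25)/3) - 3957) = √((-7 + 8*(34 - 25)² + 2*(34 - 25)/3) - 3957) = √((-7 + 8*9² + (⅔)*9) - 3957) = √((-7 + 8*81 + 6) - 3957) = √((-7 + 648 + 6) - 3957) = √(647 - 3957) = √(-3310) = I*√3310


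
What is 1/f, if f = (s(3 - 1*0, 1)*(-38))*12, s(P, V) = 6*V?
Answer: -1/2736 ≈ -0.00036550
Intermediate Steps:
f = -2736 (f = ((6*1)*(-38))*12 = (6*(-38))*12 = -228*12 = -2736)
1/f = 1/(-2736) = -1/2736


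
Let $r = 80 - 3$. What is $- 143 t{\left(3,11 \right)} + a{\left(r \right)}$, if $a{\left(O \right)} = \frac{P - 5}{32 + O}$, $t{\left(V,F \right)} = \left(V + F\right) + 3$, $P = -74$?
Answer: $- \frac{265058}{109} \approx -2431.7$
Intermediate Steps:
$t{\left(V,F \right)} = 3 + F + V$ ($t{\left(V,F \right)} = \left(F + V\right) + 3 = 3 + F + V$)
$r = 77$ ($r = 80 - 3 = 77$)
$a{\left(O \right)} = - \frac{79}{32 + O}$ ($a{\left(O \right)} = \frac{-74 - 5}{32 + O} = - \frac{79}{32 + O}$)
$- 143 t{\left(3,11 \right)} + a{\left(r \right)} = - 143 \left(3 + 11 + 3\right) - \frac{79}{32 + 77} = \left(-143\right) 17 - \frac{79}{109} = -2431 - \frac{79}{109} = - \frac{265058}{109}$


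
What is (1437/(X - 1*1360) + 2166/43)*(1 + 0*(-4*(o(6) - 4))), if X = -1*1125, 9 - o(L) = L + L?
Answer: 5320719/106855 ≈ 49.794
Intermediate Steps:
o(L) = 9 - 2*L (o(L) = 9 - (L + L) = 9 - 2*L)
X = -1125
(1437/(X - 1*1360) + 2166/43)*(1 + 0*(-4*(o(6) - 4))) = (1437/(-1125 - 1*1360) + 2166/43)*(1 + 0*(-4*((9 - 2*6) - 4))) = (1437/(-1125 - 1360) + 2166*(1/43))*(1 + 0*(-4*((9 - 12) - 4))) = (1437/(-2485) + 2166/43)*(1 + 0*(-4*(-3 - 4))) = (1437*(-1/2485) + 2166/43)*(1 + 0*(-4*(-7))) = (-1437/2485 + 2166/43)*(1 + 0*28) = 5320719*(1 + 0)/106855 = (5320719/106855)*1 = 5320719/106855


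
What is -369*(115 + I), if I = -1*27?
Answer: -32472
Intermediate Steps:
I = -27
-369*(115 + I) = -369*(115 - 27) = -369*88 = -32472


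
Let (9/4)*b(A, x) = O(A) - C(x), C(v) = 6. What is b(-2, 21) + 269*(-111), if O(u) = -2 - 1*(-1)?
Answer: -268759/9 ≈ -29862.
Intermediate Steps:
O(u) = -1 (O(u) = -2 + 1 = -1)
b(A, x) = -28/9 (b(A, x) = 4*(-1 - 1*6)/9 = 4*(-1 - 6)/9 = (4/9)*(-7) = -28/9)
b(-2, 21) + 269*(-111) = -28/9 + 269*(-111) = -28/9 - 29859 = -268759/9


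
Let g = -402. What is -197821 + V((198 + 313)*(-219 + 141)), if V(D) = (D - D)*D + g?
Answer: -198223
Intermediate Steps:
V(D) = -402 (V(D) = (D - D)*D - 402 = 0*D - 402 = 0 - 402 = -402)
-197821 + V((198 + 313)*(-219 + 141)) = -197821 - 402 = -198223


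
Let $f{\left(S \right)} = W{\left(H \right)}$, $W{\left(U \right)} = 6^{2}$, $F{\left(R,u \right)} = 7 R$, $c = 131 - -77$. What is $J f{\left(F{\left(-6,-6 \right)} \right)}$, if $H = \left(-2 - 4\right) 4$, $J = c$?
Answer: $7488$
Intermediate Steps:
$c = 208$ ($c = 131 + 77 = 208$)
$J = 208$
$H = -24$ ($H = \left(-6\right) 4 = -24$)
$W{\left(U \right)} = 36$
$f{\left(S \right)} = 36$
$J f{\left(F{\left(-6,-6 \right)} \right)} = 208 \cdot 36 = 7488$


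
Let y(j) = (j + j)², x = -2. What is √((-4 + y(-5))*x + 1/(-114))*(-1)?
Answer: -I*√2495346/114 ≈ -13.857*I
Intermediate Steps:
y(j) = 4*j² (y(j) = (2*j)² = 4*j²)
√((-4 + y(-5))*x + 1/(-114))*(-1) = √((-4 + 4*(-5)²)*(-2) + 1/(-114))*(-1) = √((-4 + 4*25)*(-2) - 1/114)*(-1) = √((-4 + 100)*(-2) - 1/114)*(-1) = √(96*(-2) - 1/114)*(-1) = √(-192 - 1/114)*(-1) = √(-21889/114)*(-1) = (I*√2495346/114)*(-1) = -I*√2495346/114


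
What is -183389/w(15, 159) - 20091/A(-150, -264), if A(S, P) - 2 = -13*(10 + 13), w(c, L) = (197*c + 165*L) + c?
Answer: 1792226/29205 ≈ 61.367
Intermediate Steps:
w(c, L) = 165*L + 198*c (w(c, L) = (165*L + 197*c) + c = 165*L + 198*c)
A(S, P) = -297 (A(S, P) = 2 - 13*(10 + 13) = 2 - 13*23 = 2 - 299 = -297)
-183389/w(15, 159) - 20091/A(-150, -264) = -183389/(165*159 + 198*15) - 20091/(-297) = -183389/(26235 + 2970) - 20091*(-1/297) = -183389/29205 + 6697/99 = 1792226/29205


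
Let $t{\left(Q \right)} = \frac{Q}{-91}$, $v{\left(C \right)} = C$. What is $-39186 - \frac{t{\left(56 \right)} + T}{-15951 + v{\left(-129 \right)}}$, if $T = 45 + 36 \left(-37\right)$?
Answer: $- \frac{8191458179}{209040} \approx -39186.0$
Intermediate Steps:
$T = -1287$ ($T = 45 - 1332 = -1287$)
$t{\left(Q \right)} = - \frac{Q}{91}$ ($t{\left(Q \right)} = Q \left(- \frac{1}{91}\right) = - \frac{Q}{91}$)
$-39186 - \frac{t{\left(56 \right)} + T}{-15951 + v{\left(-129 \right)}} = -39186 - \frac{\left(- \frac{1}{91}\right) 56 - 1287}{-15951 - 129} = -39186 - \frac{- \frac{8}{13} - 1287}{-16080} = -39186 - \left(- \frac{16739}{13}\right) \left(- \frac{1}{16080}\right) = -39186 - \frac{16739}{209040} = - \frac{8191458179}{209040}$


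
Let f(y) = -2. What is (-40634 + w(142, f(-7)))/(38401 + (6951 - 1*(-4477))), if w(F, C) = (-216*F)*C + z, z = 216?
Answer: 20926/49829 ≈ 0.41996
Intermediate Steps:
w(F, C) = 216 - 216*C*F (w(F, C) = (-216*F)*C + 216 = -216*C*F + 216 = 216 - 216*C*F)
(-40634 + w(142, f(-7)))/(38401 + (6951 - 1*(-4477))) = (-40634 + (216 - 216*(-2)*142))/(38401 + (6951 - 1*(-4477))) = (-40634 + (216 + 61344))/(38401 + (6951 + 4477)) = (-40634 + 61560)/(38401 + 11428) = 20926/49829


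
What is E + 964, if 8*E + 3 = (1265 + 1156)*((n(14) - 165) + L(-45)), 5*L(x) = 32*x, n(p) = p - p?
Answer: -272251/2 ≈ -1.3613e+5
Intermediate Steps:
n(p) = 0
L(x) = 32*x/5 (L(x) = (32*x)/5 = 32*x/5)
E = -274179/2 (E = -3/8 + ((1265 + 1156)*((0 - 165) + (32/5)*(-45)))/8 = -3/8 + (2421*(-165 - 288))/8 = -3/8 + (2421*(-453))/8 = -3/8 + (⅛)*(-1096713) = -3/8 - 1096713/8 = -274179/2 ≈ -1.3709e+5)
E + 964 = -274179/2 + 964 = -272251/2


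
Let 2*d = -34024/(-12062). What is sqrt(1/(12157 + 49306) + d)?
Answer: sqrt(193797078323086077)/370683353 ≈ 1.1876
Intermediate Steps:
d = 8506/6031 (d = (-34024/(-12062))/2 = (-34024*(-1/12062))/2 = (1/2)*(17012/6031) = 8506/6031 ≈ 1.4104)
sqrt(1/(12157 + 49306) + d) = sqrt(1/(12157 + 49306) + 8506/6031) = sqrt(1/61463 + 8506/6031) = sqrt(522810309/370683353) = sqrt(193797078323086077)/370683353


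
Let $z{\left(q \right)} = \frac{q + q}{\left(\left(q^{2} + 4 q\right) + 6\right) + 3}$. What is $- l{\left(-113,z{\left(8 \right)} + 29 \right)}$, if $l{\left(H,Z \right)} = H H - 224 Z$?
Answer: $- \frac{93583}{15} \approx -6238.9$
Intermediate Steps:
$z{\left(q \right)} = \frac{2 q}{9 + q^{2} + 4 q}$ ($z{\left(q \right)} = \frac{2 q}{\left(6 + q^{2} + 4 q\right) + 3} = \frac{2 q}{9 + q^{2} + 4 q}$)
$l{\left(H,Z \right)} = H^{2} - 224 Z$
$- l{\left(-113,z{\left(8 \right)} + 29 \right)} = - (\left(-113\right)^{2} - 224 \left(2 \cdot 8 \frac{1}{9 + 8^{2} + 4 \cdot 8} + 29\right)) = - (12769 - 224 \left(2 \cdot 8 \frac{1}{9 + 64 + 32} + 29\right)) = - (12769 - 224 \left(2 \cdot 8 \cdot \frac{1}{105} + 29\right)) = - (12769 - 224 \left(\frac{16}{105} + 29\right)) = - (12769 - \frac{97952}{15}) = \left(-1\right) \frac{93583}{15} = - \frac{93583}{15}$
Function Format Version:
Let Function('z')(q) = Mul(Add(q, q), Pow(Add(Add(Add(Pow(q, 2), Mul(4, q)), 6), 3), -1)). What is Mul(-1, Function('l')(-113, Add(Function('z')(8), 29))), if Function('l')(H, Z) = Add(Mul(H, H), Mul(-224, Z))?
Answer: Rational(-93583, 15) ≈ -6238.9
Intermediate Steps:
Function('z')(q) = Mul(2, q, Pow(Add(9, Pow(q, 2), Mul(4, q)), -1)) (Function('z')(q) = Mul(Mul(2, q), Pow(Add(Add(6, Pow(q, 2), Mul(4, q)), 3), -1)) = Mul(Mul(2, q), Pow(Add(9, Pow(q, 2), Mul(4, q)), -1)) = Mul(2, q, Pow(Add(9, Pow(q, 2), Mul(4, q)), -1)))
Function('l')(H, Z) = Add(Pow(H, 2), Mul(-224, Z))
Mul(-1, Function('l')(-113, Add(Function('z')(8), 29))) = Mul(-1, Add(Pow(-113, 2), Mul(-224, Add(Mul(2, 8, Pow(Add(9, Pow(8, 2), Mul(4, 8)), -1)), 29)))) = Mul(-1, Add(12769, Mul(-224, Add(Mul(2, 8, Pow(Add(9, 64, 32), -1)), 29)))) = Mul(-1, Add(12769, Mul(-224, Add(Mul(2, 8, Pow(105, -1)), 29)))) = Mul(-1, Add(12769, Mul(-224, Add(Mul(2, 8, Rational(1, 105)), 29)))) = Mul(-1, Add(12769, Mul(-224, Add(Rational(16, 105), 29)))) = Mul(-1, Add(12769, Mul(-224, Rational(3061, 105)))) = Mul(-1, Add(12769, Rational(-97952, 15))) = Mul(-1, Rational(93583, 15)) = Rational(-93583, 15)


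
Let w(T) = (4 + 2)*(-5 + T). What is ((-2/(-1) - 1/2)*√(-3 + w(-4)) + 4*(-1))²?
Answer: (8 - 3*I*√57)²/4 ≈ -112.25 - 90.598*I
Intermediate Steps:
w(T) = -30 + 6*T (w(T) = 6*(-5 + T) = -30 + 6*T)
((-2/(-1) - 1/2)*√(-3 + w(-4)) + 4*(-1))² = ((-2/(-1) - 1/2)*√(-3 + (-30 + 6*(-4))) + 4*(-1))² = ((-2*(-1) - 1*½)*√(-3 + (-30 - 24)) - 4)² = ((2 - ½)*√(-3 - 54) - 4)² = (3*√(-57)/2 - 4)² = (3*(I*√57)/2 - 4)² = (3*I*√57/2 - 4)² = (-4 + 3*I*√57/2)²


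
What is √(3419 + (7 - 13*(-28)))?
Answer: √3790 ≈ 61.563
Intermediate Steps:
√(3419 + (7 - 13*(-28))) = √(3419 + (7 + 364)) = √(3419 + 371) = √3790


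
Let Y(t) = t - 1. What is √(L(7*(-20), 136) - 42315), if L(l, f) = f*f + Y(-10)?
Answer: I*√23830 ≈ 154.37*I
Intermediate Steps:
Y(t) = -1 + t
L(l, f) = -11 + f² (L(l, f) = f*f + (-1 - 10) = f² - 11 = -11 + f²)
√(L(7*(-20), 136) - 42315) = √((-11 + 136²) - 42315) = √((-11 + 18496) - 42315) = √(18485 - 42315) = √(-23830) = I*√23830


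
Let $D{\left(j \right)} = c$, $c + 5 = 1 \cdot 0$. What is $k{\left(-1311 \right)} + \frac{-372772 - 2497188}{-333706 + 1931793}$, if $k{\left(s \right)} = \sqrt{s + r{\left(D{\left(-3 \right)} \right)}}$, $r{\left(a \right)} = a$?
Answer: $- \frac{2869960}{1598087} + 2 i \sqrt{329} \approx -1.7959 + 36.277 i$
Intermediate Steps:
$c = -5$ ($c = -5 + 1 \cdot 0 = -5 + 0 = -5$)
$D{\left(j \right)} = -5$
$k{\left(s \right)} = \sqrt{-5 + s}$ ($k{\left(s \right)} = \sqrt{s - 5} = \sqrt{-5 + s}$)
$k{\left(-1311 \right)} + \frac{-372772 - 2497188}{-333706 + 1931793} = \sqrt{-5 - 1311} + \frac{-372772 - 2497188}{-333706 + 1931793} = \sqrt{-1316} - \frac{2869960}{1598087} = 2 i \sqrt{329} - \frac{2869960}{1598087} = - \frac{2869960}{1598087} + 2 i \sqrt{329}$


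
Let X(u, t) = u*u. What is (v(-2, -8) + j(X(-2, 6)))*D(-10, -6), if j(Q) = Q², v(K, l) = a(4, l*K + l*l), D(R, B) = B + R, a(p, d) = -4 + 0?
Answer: -192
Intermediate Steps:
X(u, t) = u²
a(p, d) = -4
v(K, l) = -4
(v(-2, -8) + j(X(-2, 6)))*D(-10, -6) = (-4 + ((-2)²)²)*(-6 - 10) = (-4 + 4²)*(-16) = (-4 + 16)*(-16) = 12*(-16) = -192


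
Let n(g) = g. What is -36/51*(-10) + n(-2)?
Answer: 86/17 ≈ 5.0588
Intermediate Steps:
-36/51*(-10) + n(-2) = -36/51*(-10) - 2 = -36*1/51*(-10) - 2 = -12/17*(-10) - 2 = 120/17 - 2 = 86/17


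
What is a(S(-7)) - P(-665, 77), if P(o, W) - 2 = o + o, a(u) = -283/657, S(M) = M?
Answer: 872213/657 ≈ 1327.6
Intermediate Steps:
a(u) = -283/657 (a(u) = -283*1/657 = -283/657)
P(o, W) = 2 + 2*o (P(o, W) = 2 + (o + o) = 2 + 2*o)
a(S(-7)) - P(-665, 77) = -283/657 - (2 + 2*(-665)) = -283/657 - (2 - 1330) = -283/657 - 1*(-1328) = -283/657 + 1328 = 872213/657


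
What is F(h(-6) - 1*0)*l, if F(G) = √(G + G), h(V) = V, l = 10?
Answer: 20*I*√3 ≈ 34.641*I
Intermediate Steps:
F(G) = √2*√G (F(G) = √(2*G) = √2*√G)
F(h(-6) - 1*0)*l = (√2*√(-6 - 1*0))*10 = (√2*√(-6 + 0))*10 = (√2*√(-6))*10 = (√2*(I*√6))*10 = (2*I*√3)*10 = 20*I*√3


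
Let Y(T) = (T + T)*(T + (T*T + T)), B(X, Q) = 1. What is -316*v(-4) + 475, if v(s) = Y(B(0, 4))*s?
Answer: 8059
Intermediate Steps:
Y(T) = 2*T*(T**2 + 2*T) (Y(T) = (2*T)*(T + (T**2 + T)) = (2*T)*(T + (T + T**2)) = (2*T)*(T**2 + 2*T) = 2*T*(T**2 + 2*T))
v(s) = 6*s (v(s) = (2*1**2*(2 + 1))*s = (2*1*3)*s = 6*s)
-316*v(-4) + 475 = -1896*(-4) + 475 = -316*(-24) + 475 = 7584 + 475 = 8059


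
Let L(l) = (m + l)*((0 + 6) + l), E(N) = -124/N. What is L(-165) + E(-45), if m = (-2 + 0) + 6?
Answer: 1152079/45 ≈ 25602.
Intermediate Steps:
m = 4 (m = -2 + 6 = 4)
L(l) = (4 + l)*(6 + l) (L(l) = (4 + l)*((0 + 6) + l) = (4 + l)*(6 + l))
L(-165) + E(-45) = (24 + (-165)² + 10*(-165)) - 124/(-45) = (24 + 27225 - 1650) - 124*(-1/45) = 25599 + 124/45 = 1152079/45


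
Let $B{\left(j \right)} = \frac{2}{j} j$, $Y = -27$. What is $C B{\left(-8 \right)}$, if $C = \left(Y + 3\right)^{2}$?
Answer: $1152$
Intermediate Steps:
$B{\left(j \right)} = 2$
$C = 576$ ($C = \left(-27 + 3\right)^{2} = \left(-24\right)^{2} = 576$)
$C B{\left(-8 \right)} = 576 \cdot 2 = 1152$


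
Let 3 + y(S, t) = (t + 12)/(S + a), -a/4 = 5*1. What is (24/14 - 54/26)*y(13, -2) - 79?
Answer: -49300/637 ≈ -77.394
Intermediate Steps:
a = -20 ≈ -20.000
y(S, t) = -3 + (12 + t)/(-20 + S) (y(S, t) = -3 + (t + 12)/(S - 20) = -3 + (12 + t)/(-20 + S))
(24/14 - 54/26)*y(13, -2) - 79 = (24/14 - 54/26)*((72 - 2 - 3*13)/(-20 + 13)) - 79 = (24*(1/14) - 54*1/26)*((72 - 2 - 39)/(-7)) - 79 = (12/7 - 27/13)*(-1/7*31) - 79 = -33/91*(-31/7) - 79 = 1023/637 - 79 = -49300/637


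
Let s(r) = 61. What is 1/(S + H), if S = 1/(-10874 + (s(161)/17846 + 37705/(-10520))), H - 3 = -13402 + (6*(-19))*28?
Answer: -204215613179/3388141257026781 ≈ -6.0274e-5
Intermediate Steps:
H = -16591 (H = 3 + (-13402 + (6*(-19))*28) = 3 + (-13402 - 114*28) = 3 + (-13402 - 3192) = 3 - 16594 = -16591)
S = -18773992/204215613179 (S = 1/(-10874 + (61/17846 + 37705/(-10520))) = 1/(-10874 + (61*(1/17846) + 37705*(-1/10520))) = 1/(-10874 + (61/17846 - 7541/2104)) = 1/(-10874 - 67224171/18773992) = 1/(-204215613179/18773992) = -18773992/204215613179 ≈ -9.1932e-5)
1/(S + H) = 1/(-18773992/204215613179 - 16591) = 1/(-3388141257026781/204215613179) = -204215613179/3388141257026781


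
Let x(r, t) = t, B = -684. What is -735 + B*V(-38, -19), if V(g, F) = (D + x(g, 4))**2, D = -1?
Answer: -6891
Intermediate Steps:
V(g, F) = 9 (V(g, F) = (-1 + 4)**2 = 3**2 = 9)
-735 + B*V(-38, -19) = -735 - 684*9 = -735 - 6156 = -6891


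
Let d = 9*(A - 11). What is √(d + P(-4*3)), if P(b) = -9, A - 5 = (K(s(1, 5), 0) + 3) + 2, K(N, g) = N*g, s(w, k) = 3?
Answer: 3*I*√2 ≈ 4.2426*I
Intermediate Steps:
A = 10 (A = 5 + ((3*0 + 3) + 2) = 5 + ((0 + 3) + 2) = 5 + (3 + 2) = 5 + 5 = 10)
d = -9 (d = 9*(10 - 11) = 9*(-1) = -9)
√(d + P(-4*3)) = √(-9 - 9) = √(-18) = 3*I*√2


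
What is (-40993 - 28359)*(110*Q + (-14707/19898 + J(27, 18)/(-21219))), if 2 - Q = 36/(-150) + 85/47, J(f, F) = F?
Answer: -53585671028742476/16536780095 ≈ -3.2404e+6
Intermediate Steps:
Q = 507/1175 (Q = 2 - (36/(-150) + 85/47) = 2 - (36*(-1/150) + 85*(1/47)) = 2 - (-6/25 + 85/47) = 2 - 1*1843/1175 = 2 - 1843/1175 = 507/1175 ≈ 0.43149)
(-40993 - 28359)*(110*Q + (-14707/19898 + J(27, 18)/(-21219))) = (-40993 - 28359)*(110*(507/1175) + (-14707/19898 + 18/(-21219))) = -69352*(11154/235 + (-14707*1/19898 + 18*(-1/21219))) = -69352*(11154/235 + (-14707/19898 - 6/7073)) = -69352*(11154/235 - 104141999/140738554) = -69352*1545324461551/33073560190 = -53585671028742476/16536780095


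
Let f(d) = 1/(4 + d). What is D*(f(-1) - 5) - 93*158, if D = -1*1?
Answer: -44068/3 ≈ -14689.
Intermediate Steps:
D = -1
D*(f(-1) - 5) - 93*158 = -(1/(4 - 1) - 5) - 93*158 = -(1/3 - 5) - 14694 = -(⅓ - 5) - 14694 = -1*(-14/3) - 14694 = 14/3 - 14694 = -44068/3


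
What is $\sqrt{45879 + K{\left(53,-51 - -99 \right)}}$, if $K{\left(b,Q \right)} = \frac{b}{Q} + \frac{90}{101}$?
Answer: $\frac{\sqrt{67396612695}}{1212} \approx 214.2$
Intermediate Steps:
$K{\left(b,Q \right)} = \frac{90}{101} + \frac{b}{Q}$ ($K{\left(b,Q \right)} = \frac{b}{Q} + 90 \cdot \frac{1}{101} = \frac{b}{Q} + \frac{90}{101} = \frac{90}{101} + \frac{b}{Q}$)
$\sqrt{45879 + K{\left(53,-51 - -99 \right)}} = \sqrt{45879 + \left(\frac{90}{101} + \frac{53}{-51 - -99}\right)} = \sqrt{45879 + \left(\frac{90}{101} + \frac{53}{-51 + 99}\right)} = \sqrt{45879 + \left(\frac{90}{101} + \frac{53}{48}\right)} = \sqrt{45879 + \frac{9673}{4848}} = \sqrt{\frac{222431065}{4848}} = \frac{\sqrt{67396612695}}{1212}$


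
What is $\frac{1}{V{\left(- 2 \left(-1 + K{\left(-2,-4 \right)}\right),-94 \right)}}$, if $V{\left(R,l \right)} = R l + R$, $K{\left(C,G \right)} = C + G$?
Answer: $- \frac{1}{1302} \approx -0.00076805$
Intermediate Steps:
$V{\left(R,l \right)} = R + R l$
$\frac{1}{V{\left(- 2 \left(-1 + K{\left(-2,-4 \right)}\right),-94 \right)}} = \frac{1}{- 2 \left(-1 - 6\right) \left(1 - 94\right)} = \frac{1}{- 2 \left(-1 - 6\right) \left(-93\right)} = \frac{1}{\left(-2\right) \left(-7\right) \left(-93\right)} = \frac{1}{14 \left(-93\right)} = \frac{1}{-1302} = - \frac{1}{1302}$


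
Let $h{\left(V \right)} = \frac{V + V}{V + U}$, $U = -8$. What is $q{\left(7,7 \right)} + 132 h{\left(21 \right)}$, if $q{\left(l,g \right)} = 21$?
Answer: $\frac{5817}{13} \approx 447.46$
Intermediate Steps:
$h{\left(V \right)} = \frac{2 V}{-8 + V}$ ($h{\left(V \right)} = \frac{V + V}{V - 8} = \frac{2 V}{-8 + V}$)
$q{\left(7,7 \right)} + 132 h{\left(21 \right)} = 21 + 132 \cdot 2 \cdot 21 \frac{1}{-8 + 21} = 21 + 132 \cdot 2 \cdot 21 \cdot \frac{1}{13} = 21 + 132 \cdot \frac{42}{13} = 21 + \frac{5544}{13} = \frac{5817}{13}$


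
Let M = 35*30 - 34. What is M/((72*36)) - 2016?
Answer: -653057/324 ≈ -2015.6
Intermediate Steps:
M = 1016 (M = 1050 - 34 = 1016)
M/((72*36)) - 2016 = 1016/((72*36)) - 2016 = 1016/2592 - 2016 = 1016*(1/2592) - 2016 = 127/324 - 2016 = -653057/324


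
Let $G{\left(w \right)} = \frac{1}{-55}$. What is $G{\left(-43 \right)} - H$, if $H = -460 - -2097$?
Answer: $- \frac{90036}{55} \approx -1637.0$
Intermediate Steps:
$G{\left(w \right)} = - \frac{1}{55}$
$H = 1637$ ($H = -460 + 2097 = 1637$)
$G{\left(-43 \right)} - H = - \frac{1}{55} - 1637 = - \frac{90036}{55}$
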